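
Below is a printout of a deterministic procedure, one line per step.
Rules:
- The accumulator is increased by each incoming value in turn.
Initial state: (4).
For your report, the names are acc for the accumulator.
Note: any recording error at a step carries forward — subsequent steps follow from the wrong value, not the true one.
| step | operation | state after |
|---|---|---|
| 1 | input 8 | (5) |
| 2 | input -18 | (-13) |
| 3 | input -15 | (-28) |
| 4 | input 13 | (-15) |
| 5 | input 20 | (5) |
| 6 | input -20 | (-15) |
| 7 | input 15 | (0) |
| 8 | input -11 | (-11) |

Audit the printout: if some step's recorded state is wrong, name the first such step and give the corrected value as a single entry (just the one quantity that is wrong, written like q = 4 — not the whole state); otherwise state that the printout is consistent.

step 1: acc = 4 + 8 = 12 -> the recorded entry deviates here
Step 1 is the first one off; corrected, acc = 12.

step 1, acc = 12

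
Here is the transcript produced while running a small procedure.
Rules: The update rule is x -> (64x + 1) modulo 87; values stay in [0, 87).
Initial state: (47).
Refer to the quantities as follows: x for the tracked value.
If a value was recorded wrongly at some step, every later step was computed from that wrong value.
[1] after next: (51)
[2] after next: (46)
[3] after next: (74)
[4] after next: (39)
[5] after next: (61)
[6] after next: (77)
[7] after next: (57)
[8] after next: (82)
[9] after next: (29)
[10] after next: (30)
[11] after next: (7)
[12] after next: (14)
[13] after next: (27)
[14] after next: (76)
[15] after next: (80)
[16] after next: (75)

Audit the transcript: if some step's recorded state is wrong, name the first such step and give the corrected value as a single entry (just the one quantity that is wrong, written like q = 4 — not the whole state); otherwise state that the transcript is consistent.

no error

step 1: x = (64*47 + 1) mod 87 = 51 -> no discrepancy
step 2: x = (64*51 + 1) mod 87 = 46 -> consistent with the transcript
step 3: x = (64*46 + 1) mod 87 = 74 -> same as recorded
step 4: x = (64*74 + 1) mod 87 = 39 -> matches
step 5: x = (64*39 + 1) mod 87 = 61 -> verified
step 6: x = (64*61 + 1) mod 87 = 77 -> consistent with the transcript
step 7: x = (64*77 + 1) mod 87 = 57 -> same as recorded
step 8: x = (64*57 + 1) mod 87 = 82 -> no discrepancy
step 9: x = (64*82 + 1) mod 87 = 29 -> matches
step 10: x = (64*29 + 1) mod 87 = 30 -> checks out
step 11: x = (64*30 + 1) mod 87 = 7 -> verified
step 12: x = (64*7 + 1) mod 87 = 14 -> in agreement
step 13: x = (64*14 + 1) mod 87 = 27 -> same as recorded
step 14: x = (64*27 + 1) mod 87 = 76 -> verified
step 15: x = (64*76 + 1) mod 87 = 80 -> consistent with the transcript
step 16: x = (64*80 + 1) mod 87 = 75 -> no discrepancy
The whole run recomputes cleanly — no discrepancies.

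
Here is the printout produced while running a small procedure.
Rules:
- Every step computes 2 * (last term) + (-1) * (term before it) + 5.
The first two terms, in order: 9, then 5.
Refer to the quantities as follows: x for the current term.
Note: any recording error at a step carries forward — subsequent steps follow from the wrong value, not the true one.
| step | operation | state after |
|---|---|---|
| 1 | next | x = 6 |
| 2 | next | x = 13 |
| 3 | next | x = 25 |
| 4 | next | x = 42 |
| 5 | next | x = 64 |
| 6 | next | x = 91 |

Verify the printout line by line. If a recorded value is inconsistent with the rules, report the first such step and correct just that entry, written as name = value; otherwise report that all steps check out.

step 2, x = 12

1. x = 2*(5) + (-1)*(9) + (5) = 6 (consistent with the printout)
2. x = 2*(6) + (-1)*(5) + (5) = 12 (the recorded entry deviates here)
First deviation found at step 2; the corrected entry is x = 12.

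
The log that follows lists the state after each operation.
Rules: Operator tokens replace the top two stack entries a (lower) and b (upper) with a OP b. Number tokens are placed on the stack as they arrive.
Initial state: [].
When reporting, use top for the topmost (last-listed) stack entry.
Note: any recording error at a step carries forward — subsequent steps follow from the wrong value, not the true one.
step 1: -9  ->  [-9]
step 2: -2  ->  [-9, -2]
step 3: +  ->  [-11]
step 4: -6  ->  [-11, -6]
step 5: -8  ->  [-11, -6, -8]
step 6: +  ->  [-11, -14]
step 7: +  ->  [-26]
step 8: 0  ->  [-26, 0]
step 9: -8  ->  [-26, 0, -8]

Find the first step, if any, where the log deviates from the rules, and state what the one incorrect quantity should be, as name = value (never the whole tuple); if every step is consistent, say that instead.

step 7, top = -25

Recomputing the run from the initial state:
step 1: [-9]
step 2: [-9, -2]
step 3: [-11]
step 4: [-11, -6]
step 5: [-11, -6, -8]
step 6: [-11, -14]
step 7: [-25]
step 8: [-25, 0]
step 9: [-25, 0, -8]
The first disagreement with the log is at step 7, where the value should be top = -25.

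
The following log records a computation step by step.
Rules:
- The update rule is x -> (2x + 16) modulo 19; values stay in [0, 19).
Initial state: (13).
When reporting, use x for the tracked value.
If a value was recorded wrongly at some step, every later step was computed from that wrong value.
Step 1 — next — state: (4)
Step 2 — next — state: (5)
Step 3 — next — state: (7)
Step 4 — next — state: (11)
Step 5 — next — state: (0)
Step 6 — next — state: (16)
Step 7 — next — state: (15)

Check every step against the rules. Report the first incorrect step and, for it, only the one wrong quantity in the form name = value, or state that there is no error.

Recomputing the run from the initial state:
step 1: x = 4
step 2: x = 5
step 3: x = 7
step 4: x = 11
step 5: x = 0
step 6: x = 16
step 7: x = 10
The first disagreement with the log is at step 7, where the value should be x = 10.

step 7, x = 10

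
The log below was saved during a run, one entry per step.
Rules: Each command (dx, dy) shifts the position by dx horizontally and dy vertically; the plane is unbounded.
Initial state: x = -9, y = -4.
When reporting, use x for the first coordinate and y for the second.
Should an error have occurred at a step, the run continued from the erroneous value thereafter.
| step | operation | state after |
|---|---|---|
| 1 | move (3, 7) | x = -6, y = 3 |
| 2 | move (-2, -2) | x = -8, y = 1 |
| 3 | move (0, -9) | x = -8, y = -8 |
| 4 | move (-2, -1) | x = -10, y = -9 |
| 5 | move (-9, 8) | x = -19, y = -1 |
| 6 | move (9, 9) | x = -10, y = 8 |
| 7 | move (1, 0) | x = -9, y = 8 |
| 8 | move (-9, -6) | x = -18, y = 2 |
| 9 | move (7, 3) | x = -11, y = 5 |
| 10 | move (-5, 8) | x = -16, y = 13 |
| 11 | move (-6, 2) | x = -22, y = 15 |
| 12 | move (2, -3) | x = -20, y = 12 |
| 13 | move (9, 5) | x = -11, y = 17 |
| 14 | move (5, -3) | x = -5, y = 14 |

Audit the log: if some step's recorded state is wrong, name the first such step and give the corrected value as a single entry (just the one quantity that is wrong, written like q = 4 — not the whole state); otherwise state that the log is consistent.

step 14, x = -6

step 1: x = -9 + (3) = -6, y = -4 + (7) = 3 -> consistent with the log
step 2: x = -6 + (-2) = -8, y = 3 + (-2) = 1 -> checks out
step 3: x = -8 + (0) = -8, y = 1 + (-9) = -8 -> verified
step 4: x = -8 + (-2) = -10, y = -8 + (-1) = -9 -> agrees with the log
step 5: x = -10 + (-9) = -19, y = -9 + (8) = -1 -> no discrepancy
step 6: x = -19 + (9) = -10, y = -1 + (9) = 8 -> in agreement
step 7: x = -10 + (1) = -9, y = 8 + (0) = 8 -> same as recorded
step 8: x = -9 + (-9) = -18, y = 8 + (-6) = 2 -> checks out
step 9: x = -18 + (7) = -11, y = 2 + (3) = 5 -> matches
step 10: x = -11 + (-5) = -16, y = 5 + (8) = 13 -> exactly as logged
step 11: x = -16 + (-6) = -22, y = 13 + (2) = 15 -> exactly as logged
step 12: x = -22 + (2) = -20, y = 15 + (-3) = 12 -> matches
step 13: x = -20 + (9) = -11, y = 12 + (5) = 17 -> checks out
step 14: x = -11 + (5) = -6, y = 17 + (-3) = 14 -> not what was recorded
That makes step 14 the first incorrect line — x = -6 is what it should show.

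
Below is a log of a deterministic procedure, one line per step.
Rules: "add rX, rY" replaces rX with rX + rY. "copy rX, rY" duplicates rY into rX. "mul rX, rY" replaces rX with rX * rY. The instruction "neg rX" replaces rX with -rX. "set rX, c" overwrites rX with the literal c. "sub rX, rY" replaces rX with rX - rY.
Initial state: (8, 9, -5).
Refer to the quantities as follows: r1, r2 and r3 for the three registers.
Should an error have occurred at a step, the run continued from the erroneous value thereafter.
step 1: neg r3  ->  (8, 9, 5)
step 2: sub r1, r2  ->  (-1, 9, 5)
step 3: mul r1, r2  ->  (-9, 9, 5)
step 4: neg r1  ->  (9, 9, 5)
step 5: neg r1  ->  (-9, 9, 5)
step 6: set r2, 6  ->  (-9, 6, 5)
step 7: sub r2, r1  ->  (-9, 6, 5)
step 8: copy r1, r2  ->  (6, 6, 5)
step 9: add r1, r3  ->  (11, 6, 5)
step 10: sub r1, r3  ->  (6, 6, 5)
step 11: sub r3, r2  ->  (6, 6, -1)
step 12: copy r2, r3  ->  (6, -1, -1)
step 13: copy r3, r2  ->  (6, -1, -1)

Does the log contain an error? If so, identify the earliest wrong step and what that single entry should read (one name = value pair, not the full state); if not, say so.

step 7, r2 = 15

Recomputing the run from the initial state:
step 1: r1 = 8, r2 = 9, r3 = 5
step 2: r1 = -1, r2 = 9, r3 = 5
step 3: r1 = -9, r2 = 9, r3 = 5
step 4: r1 = 9, r2 = 9, r3 = 5
step 5: r1 = -9, r2 = 9, r3 = 5
step 6: r1 = -9, r2 = 6, r3 = 5
step 7: r1 = -9, r2 = 15, r3 = 5
step 8: r1 = 15, r2 = 15, r3 = 5
step 9: r1 = 20, r2 = 15, r3 = 5
step 10: r1 = 15, r2 = 15, r3 = 5
step 11: r1 = 15, r2 = 15, r3 = -10
step 12: r1 = 15, r2 = -10, r3 = -10
step 13: r1 = 15, r2 = -10, r3 = -10
The first disagreement with the log is at step 7, where the value should be r2 = 15.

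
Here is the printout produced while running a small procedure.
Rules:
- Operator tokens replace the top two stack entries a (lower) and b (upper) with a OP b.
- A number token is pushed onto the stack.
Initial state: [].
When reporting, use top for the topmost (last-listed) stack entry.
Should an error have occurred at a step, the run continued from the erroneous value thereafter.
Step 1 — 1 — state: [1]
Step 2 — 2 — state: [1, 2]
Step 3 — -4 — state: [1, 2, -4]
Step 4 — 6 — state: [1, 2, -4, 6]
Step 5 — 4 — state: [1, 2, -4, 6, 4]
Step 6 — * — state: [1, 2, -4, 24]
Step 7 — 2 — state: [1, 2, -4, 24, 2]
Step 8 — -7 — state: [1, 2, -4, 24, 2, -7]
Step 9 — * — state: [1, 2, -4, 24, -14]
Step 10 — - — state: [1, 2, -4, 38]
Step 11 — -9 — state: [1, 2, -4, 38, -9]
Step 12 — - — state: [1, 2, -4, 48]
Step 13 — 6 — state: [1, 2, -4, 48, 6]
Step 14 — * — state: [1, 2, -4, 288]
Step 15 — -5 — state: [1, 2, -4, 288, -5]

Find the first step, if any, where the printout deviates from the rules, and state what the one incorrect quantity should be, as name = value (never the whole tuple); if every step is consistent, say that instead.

step 12, top = 47

Recomputing the run from the initial state:
step 1: [1]
step 2: [1, 2]
step 3: [1, 2, -4]
step 4: [1, 2, -4, 6]
step 5: [1, 2, -4, 6, 4]
step 6: [1, 2, -4, 24]
step 7: [1, 2, -4, 24, 2]
step 8: [1, 2, -4, 24, 2, -7]
step 9: [1, 2, -4, 24, -14]
step 10: [1, 2, -4, 38]
step 11: [1, 2, -4, 38, -9]
step 12: [1, 2, -4, 47]
step 13: [1, 2, -4, 47, 6]
step 14: [1, 2, -4, 282]
step 15: [1, 2, -4, 282, -5]
The first disagreement with the printout is at step 12, where the value should be top = 47.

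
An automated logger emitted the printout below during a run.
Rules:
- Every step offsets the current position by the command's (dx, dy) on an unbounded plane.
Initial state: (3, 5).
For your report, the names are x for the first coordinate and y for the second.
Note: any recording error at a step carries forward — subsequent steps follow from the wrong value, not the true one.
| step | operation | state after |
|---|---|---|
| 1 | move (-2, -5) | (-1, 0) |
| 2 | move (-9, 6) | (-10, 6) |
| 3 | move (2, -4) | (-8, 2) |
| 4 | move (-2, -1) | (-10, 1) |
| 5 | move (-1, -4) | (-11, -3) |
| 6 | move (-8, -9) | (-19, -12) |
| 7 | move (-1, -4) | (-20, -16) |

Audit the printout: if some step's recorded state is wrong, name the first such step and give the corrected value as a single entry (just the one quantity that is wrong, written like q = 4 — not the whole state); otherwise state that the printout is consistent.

step 1, x = 1

1. x = 3 + (-2) = 1, y = 5 + (-5) = 0 (the printout has a different value)
So the first discrepancy is step 1, where the right value is x = 1.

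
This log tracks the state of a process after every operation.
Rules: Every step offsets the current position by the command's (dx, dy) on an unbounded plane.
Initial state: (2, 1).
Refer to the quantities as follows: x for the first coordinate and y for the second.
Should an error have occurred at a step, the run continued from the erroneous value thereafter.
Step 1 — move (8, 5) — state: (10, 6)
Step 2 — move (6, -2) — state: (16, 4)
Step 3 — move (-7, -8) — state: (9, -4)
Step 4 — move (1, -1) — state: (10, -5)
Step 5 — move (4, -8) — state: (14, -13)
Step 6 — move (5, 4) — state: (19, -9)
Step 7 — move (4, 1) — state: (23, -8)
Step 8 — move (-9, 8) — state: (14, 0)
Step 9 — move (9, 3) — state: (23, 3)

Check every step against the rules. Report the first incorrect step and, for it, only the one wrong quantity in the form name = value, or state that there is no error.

no error

Recomputing the run from the initial state:
step 1: x = 10, y = 6
step 2: x = 16, y = 4
step 3: x = 9, y = -4
step 4: x = 10, y = -5
step 5: x = 14, y = -13
step 6: x = 19, y = -9
step 7: x = 23, y = -8
step 8: x = 14, y = 0
step 9: x = 23, y = 3
This matches the log at every step.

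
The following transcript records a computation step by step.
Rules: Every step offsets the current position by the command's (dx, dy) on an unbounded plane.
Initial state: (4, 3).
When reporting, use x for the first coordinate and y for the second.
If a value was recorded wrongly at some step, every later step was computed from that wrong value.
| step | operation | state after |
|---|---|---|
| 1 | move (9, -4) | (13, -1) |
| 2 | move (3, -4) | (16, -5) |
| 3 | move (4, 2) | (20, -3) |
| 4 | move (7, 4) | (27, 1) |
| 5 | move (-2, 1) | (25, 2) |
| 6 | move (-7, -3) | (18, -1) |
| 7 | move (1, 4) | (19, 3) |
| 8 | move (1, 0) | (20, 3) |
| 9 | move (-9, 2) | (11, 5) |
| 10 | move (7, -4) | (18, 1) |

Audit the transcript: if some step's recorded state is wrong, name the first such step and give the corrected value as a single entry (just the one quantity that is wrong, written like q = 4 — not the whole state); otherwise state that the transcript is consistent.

Recomputing the run from the initial state:
step 1: x = 13, y = -1
step 2: x = 16, y = -5
step 3: x = 20, y = -3
step 4: x = 27, y = 1
step 5: x = 25, y = 2
step 6: x = 18, y = -1
step 7: x = 19, y = 3
step 8: x = 20, y = 3
step 9: x = 11, y = 5
step 10: x = 18, y = 1
This matches the transcript at every step.

no error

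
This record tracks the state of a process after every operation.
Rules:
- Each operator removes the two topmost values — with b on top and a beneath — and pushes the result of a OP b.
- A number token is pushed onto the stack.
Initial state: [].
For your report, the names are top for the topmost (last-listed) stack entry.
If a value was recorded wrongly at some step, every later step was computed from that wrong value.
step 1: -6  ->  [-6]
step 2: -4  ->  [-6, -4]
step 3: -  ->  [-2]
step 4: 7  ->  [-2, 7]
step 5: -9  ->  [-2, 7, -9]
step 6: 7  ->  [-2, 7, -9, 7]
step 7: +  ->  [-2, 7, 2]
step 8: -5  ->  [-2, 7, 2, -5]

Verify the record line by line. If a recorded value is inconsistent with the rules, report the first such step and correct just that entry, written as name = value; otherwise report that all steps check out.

Step 1: push -6: top = -6 — consistent with the record.
Step 2: push -4: top = -4 — agrees with the record.
Step 3: -6 - -4 = -2 — in agreement.
Step 4: push 7: top = 7 — checks out.
Step 5: push -9: top = -9 — no discrepancy.
Step 6: push 7: top = 7 — no discrepancy.
Step 7: -9 + 7 = -2 — the entry is off here.
First deviation found at step 7; the corrected entry is top = -2.

step 7, top = -2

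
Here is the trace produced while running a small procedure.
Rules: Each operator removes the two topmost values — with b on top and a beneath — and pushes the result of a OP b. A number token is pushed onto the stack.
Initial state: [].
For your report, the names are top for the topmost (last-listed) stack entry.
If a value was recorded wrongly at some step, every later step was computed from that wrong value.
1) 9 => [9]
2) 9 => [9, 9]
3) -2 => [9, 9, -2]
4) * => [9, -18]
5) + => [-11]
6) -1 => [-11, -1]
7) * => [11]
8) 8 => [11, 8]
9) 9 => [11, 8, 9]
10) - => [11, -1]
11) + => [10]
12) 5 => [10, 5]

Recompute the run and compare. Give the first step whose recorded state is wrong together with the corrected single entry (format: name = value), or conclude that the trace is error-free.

step 5, top = -9

Recomputing the run from the initial state:
step 1: [9]
step 2: [9, 9]
step 3: [9, 9, -2]
step 4: [9, -18]
step 5: [-9]
step 6: [-9, -1]
step 7: [9]
step 8: [9, 8]
step 9: [9, 8, 9]
step 10: [9, -1]
step 11: [8]
step 12: [8, 5]
The first disagreement with the trace is at step 5, where the value should be top = -9.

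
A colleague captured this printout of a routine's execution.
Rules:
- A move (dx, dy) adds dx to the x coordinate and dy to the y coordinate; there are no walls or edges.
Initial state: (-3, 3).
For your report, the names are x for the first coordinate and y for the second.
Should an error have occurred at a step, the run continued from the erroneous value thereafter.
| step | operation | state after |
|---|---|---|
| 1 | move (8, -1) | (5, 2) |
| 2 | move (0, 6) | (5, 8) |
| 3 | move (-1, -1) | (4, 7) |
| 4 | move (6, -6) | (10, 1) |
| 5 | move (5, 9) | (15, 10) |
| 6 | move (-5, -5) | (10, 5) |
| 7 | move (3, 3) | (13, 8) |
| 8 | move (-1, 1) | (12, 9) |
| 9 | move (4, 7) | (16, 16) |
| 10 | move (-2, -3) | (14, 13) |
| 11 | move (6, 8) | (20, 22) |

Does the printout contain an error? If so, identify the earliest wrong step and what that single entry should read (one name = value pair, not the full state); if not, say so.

step 11, y = 21

Recomputing the run from the initial state:
step 1: x = 5, y = 2
step 2: x = 5, y = 8
step 3: x = 4, y = 7
step 4: x = 10, y = 1
step 5: x = 15, y = 10
step 6: x = 10, y = 5
step 7: x = 13, y = 8
step 8: x = 12, y = 9
step 9: x = 16, y = 16
step 10: x = 14, y = 13
step 11: x = 20, y = 21
The first disagreement with the printout is at step 11, where the value should be y = 21.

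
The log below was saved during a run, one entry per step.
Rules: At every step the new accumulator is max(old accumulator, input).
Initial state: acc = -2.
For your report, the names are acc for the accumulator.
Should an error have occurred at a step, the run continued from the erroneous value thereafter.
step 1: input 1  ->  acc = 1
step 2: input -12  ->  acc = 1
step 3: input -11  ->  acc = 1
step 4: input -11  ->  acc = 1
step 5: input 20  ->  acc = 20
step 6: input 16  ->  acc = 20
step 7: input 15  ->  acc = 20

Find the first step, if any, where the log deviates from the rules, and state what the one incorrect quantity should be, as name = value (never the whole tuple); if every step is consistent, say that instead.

step 1: acc = max(-2, 1) = 1 -> no discrepancy
step 2: acc = max(1, -12) = 1 -> agrees with the log
step 3: acc = max(1, -11) = 1 -> same as recorded
step 4: acc = max(1, -11) = 1 -> same as recorded
step 5: acc = max(1, 20) = 20 -> in agreement
step 6: acc = max(20, 16) = 20 -> checks out
step 7: acc = max(20, 15) = 20 -> same as recorded
Every step is consistent.

no error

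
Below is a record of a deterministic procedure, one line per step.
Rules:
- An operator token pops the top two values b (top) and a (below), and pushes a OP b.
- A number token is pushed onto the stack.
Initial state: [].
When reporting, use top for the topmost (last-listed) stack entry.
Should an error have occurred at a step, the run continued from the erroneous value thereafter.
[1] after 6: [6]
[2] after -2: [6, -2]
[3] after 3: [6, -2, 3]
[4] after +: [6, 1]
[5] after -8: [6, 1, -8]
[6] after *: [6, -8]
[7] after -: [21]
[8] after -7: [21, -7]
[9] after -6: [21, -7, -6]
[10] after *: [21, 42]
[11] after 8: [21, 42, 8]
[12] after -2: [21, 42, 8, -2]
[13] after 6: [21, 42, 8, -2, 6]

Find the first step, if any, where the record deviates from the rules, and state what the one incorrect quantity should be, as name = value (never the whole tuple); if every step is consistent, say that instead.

Step 1: push 6: top = 6 — verified.
Step 2: push -2: top = -2 — same as recorded.
Step 3: push 3: top = 3 — no discrepancy.
Step 4: -2 + 3 = 1 — exactly as logged.
Step 5: push -8: top = -8 — verified.
Step 6: 1 * -8 = -8 — checks out.
Step 7: 6 - -8 = 14 — the record disagrees here.
First deviation found at step 7; the corrected entry is top = 14.

step 7, top = 14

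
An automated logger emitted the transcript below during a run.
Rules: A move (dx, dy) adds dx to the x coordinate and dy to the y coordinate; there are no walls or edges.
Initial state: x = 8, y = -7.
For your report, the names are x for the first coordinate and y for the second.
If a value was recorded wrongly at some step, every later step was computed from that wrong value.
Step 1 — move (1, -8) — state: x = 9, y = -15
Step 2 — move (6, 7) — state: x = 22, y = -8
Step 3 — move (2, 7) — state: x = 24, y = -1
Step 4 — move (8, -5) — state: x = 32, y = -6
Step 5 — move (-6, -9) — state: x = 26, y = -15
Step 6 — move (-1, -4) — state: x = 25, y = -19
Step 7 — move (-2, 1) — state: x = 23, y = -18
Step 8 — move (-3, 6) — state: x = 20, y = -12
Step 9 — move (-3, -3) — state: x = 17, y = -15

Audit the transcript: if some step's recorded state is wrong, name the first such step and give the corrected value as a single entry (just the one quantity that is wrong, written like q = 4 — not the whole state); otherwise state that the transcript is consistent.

step 2, x = 15

Recomputing the run from the initial state:
step 1: x = 9, y = -15
step 2: x = 15, y = -8
step 3: x = 17, y = -1
step 4: x = 25, y = -6
step 5: x = 19, y = -15
step 6: x = 18, y = -19
step 7: x = 16, y = -18
step 8: x = 13, y = -12
step 9: x = 10, y = -15
The first disagreement with the transcript is at step 2, where the value should be x = 15.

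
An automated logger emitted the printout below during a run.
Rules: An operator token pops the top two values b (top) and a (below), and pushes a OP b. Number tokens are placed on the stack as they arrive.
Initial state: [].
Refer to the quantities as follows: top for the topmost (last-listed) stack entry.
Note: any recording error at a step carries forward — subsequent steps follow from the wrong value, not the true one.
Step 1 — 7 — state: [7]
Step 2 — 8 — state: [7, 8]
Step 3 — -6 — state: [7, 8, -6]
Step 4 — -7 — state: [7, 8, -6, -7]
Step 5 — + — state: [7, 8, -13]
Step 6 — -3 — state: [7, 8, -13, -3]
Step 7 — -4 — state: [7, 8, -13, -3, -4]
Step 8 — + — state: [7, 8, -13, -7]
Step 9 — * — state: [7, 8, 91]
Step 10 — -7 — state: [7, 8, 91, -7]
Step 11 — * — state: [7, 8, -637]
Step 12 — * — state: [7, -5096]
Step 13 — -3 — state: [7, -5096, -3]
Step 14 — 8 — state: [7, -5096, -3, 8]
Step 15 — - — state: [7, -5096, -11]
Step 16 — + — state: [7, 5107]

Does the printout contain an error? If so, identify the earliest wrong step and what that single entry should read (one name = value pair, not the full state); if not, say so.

step 16, top = -5107

Step 1: push 7: top = 7 — agrees with the printout.
Step 2: push 8: top = 8 — agrees with the printout.
Step 3: push -6: top = -6 — checks out.
Step 4: push -7: top = -7 — no discrepancy.
Step 5: -6 + -7 = -13 — consistent with the printout.
Step 6: push -3: top = -3 — confirmed correct.
Step 7: push -4: top = -4 — exactly as logged.
Step 8: -3 + -4 = -7 — consistent with the printout.
Step 9: -13 * -7 = 91 — matches.
Step 10: push -7: top = -7 — consistent with the printout.
Step 11: 91 * -7 = -637 — in agreement.
Step 12: 8 * -637 = -5096 — in agreement.
Step 13: push -3: top = -3 — verified.
Step 14: push 8: top = 8 — consistent with the printout.
Step 15: -3 - 8 = -11 — no discrepancy.
Step 16: -5096 + -11 = -5107 — not what was recorded.
That makes step 16 the first incorrect line — top = -5107 is what it should show.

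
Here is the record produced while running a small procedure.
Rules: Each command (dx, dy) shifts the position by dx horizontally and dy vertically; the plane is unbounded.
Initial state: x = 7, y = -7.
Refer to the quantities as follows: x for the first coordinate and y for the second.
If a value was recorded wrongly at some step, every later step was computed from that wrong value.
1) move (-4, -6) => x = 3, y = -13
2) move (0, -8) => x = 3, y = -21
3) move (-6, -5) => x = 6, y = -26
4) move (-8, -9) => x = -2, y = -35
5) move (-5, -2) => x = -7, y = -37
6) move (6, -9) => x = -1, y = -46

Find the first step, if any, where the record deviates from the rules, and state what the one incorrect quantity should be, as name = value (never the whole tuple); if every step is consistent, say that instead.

Step 1: x = 7 + (-4) = 3, y = -7 + (-6) = -13 — matches.
Step 2: x = 3 + (0) = 3, y = -13 + (-8) = -21 — in agreement.
Step 3: x = 3 + (-6) = -3, y = -21 + (-5) = -26 — the record disagrees here.
The earliest wrong entry is at step 3: it should read x = -3.

step 3, x = -3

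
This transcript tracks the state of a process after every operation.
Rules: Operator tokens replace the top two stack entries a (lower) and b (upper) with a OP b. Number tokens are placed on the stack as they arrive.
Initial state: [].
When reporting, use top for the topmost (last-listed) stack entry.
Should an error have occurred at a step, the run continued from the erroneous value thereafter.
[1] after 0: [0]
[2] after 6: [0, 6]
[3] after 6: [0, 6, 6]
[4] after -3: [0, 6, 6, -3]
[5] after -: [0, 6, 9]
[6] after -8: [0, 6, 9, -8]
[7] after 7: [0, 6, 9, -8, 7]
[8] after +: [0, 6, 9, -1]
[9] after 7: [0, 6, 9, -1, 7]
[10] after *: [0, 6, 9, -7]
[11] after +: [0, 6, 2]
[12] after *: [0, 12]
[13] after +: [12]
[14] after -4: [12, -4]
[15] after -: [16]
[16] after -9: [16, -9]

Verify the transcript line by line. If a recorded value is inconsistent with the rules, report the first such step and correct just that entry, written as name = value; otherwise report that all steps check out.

no error

1. push 0: top = 0 (checks out)
2. push 6: top = 6 (exactly as logged)
3. push 6: top = 6 (same as recorded)
4. push -3: top = -3 (exactly as logged)
5. 6 - -3 = 9 (in agreement)
6. push -8: top = -8 (consistent with the transcript)
7. push 7: top = 7 (checks out)
8. -8 + 7 = -1 (confirmed correct)
9. push 7: top = 7 (same as recorded)
10. -1 * 7 = -7 (verified)
11. 9 + -7 = 2 (confirmed correct)
12. 6 * 2 = 12 (matches)
13. 0 + 12 = 12 (in agreement)
14. push -4: top = -4 (same as recorded)
15. 12 - -4 = 16 (consistent with the transcript)
16. push -9: top = -9 (no discrepancy)
All steps check out; nothing to correct.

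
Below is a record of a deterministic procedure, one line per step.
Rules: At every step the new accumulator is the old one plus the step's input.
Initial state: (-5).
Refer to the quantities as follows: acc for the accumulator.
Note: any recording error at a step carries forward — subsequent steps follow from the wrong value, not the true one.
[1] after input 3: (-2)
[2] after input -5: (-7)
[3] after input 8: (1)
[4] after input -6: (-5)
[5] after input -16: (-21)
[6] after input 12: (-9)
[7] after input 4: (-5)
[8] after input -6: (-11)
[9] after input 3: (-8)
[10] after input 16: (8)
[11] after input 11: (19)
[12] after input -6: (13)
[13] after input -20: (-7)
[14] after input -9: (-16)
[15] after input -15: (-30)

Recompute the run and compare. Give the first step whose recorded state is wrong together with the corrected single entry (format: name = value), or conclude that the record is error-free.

Recomputing the run from the initial state:
step 1: acc = -2
step 2: acc = -7
step 3: acc = 1
step 4: acc = -5
step 5: acc = -21
step 6: acc = -9
step 7: acc = -5
step 8: acc = -11
step 9: acc = -8
step 10: acc = 8
step 11: acc = 19
step 12: acc = 13
step 13: acc = -7
step 14: acc = -16
step 15: acc = -31
The first disagreement with the record is at step 15, where the value should be acc = -31.

step 15, acc = -31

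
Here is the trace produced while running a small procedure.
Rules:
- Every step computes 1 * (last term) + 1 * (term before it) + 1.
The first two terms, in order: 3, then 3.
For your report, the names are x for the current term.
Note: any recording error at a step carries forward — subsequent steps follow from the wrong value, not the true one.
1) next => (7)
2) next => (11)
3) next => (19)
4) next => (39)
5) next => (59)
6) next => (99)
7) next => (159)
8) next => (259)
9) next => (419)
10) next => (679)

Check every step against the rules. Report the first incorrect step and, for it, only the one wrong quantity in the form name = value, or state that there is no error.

step 4, x = 31

Recomputing the run from the initial state:
step 1: x = 7
step 2: x = 11
step 3: x = 19
step 4: x = 31
step 5: x = 51
step 6: x = 83
step 7: x = 135
step 8: x = 219
step 9: x = 355
step 10: x = 575
The first disagreement with the trace is at step 4, where the value should be x = 31.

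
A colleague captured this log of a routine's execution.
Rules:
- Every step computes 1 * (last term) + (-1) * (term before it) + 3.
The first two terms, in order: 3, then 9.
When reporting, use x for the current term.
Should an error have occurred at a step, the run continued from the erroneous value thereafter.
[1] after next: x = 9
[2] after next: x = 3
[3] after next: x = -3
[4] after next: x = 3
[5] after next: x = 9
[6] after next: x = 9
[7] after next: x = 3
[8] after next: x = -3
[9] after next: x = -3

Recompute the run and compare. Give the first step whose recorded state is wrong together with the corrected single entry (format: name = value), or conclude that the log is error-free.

step 4, x = -3

step 1: x = 1*(9) + (-1)*(3) + (3) = 9 -> agrees with the log
step 2: x = 1*(9) + (-1)*(9) + (3) = 3 -> in agreement
step 3: x = 1*(3) + (-1)*(9) + (3) = -3 -> verified
step 4: x = 1*(-3) + (-1)*(3) + (3) = -3 -> the log has a different value
Conclusion: step 4 carries the first error; the entry should be x = -3.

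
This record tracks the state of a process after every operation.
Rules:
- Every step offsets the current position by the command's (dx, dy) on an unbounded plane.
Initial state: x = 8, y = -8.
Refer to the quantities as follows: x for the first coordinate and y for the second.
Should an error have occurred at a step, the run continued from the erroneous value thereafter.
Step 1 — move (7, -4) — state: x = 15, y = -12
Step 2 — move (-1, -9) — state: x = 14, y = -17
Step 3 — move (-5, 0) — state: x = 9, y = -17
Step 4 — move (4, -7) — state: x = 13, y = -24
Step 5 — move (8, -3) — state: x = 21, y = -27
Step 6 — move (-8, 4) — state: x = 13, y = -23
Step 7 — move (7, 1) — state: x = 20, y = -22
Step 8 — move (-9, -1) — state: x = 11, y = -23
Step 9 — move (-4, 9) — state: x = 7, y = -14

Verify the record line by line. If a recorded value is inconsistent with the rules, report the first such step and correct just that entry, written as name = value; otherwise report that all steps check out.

step 2, y = -21

Step 1: x = 8 + (7) = 15, y = -8 + (-4) = -12 — matches.
Step 2: x = 15 + (-1) = 14, y = -12 + (-9) = -21 — the entry is off here.
Step 2 is the first one off; corrected, y = -21.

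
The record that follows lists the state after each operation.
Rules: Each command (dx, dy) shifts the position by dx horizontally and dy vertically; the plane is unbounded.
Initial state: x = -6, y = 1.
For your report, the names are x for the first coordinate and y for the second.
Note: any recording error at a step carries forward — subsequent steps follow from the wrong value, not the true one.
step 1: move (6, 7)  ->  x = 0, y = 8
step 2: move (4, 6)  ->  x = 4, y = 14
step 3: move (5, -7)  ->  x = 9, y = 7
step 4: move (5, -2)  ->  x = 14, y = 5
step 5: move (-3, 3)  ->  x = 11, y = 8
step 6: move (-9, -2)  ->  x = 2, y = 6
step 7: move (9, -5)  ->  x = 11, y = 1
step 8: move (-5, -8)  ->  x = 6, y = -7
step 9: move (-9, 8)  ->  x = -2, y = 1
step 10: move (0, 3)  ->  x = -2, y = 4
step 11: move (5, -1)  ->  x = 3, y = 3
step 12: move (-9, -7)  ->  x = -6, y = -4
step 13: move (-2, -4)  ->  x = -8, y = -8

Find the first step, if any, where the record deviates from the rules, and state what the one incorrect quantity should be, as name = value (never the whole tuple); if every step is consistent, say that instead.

step 9, x = -3

step 1: x = -6 + (6) = 0, y = 1 + (7) = 8 -> agrees with the record
step 2: x = 0 + (4) = 4, y = 8 + (6) = 14 -> consistent with the record
step 3: x = 4 + (5) = 9, y = 14 + (-7) = 7 -> agrees with the record
step 4: x = 9 + (5) = 14, y = 7 + (-2) = 5 -> agrees with the record
step 5: x = 14 + (-3) = 11, y = 5 + (3) = 8 -> checks out
step 6: x = 11 + (-9) = 2, y = 8 + (-2) = 6 -> agrees with the record
step 7: x = 2 + (9) = 11, y = 6 + (-5) = 1 -> matches
step 8: x = 11 + (-5) = 6, y = 1 + (-8) = -7 -> matches
step 9: x = 6 + (-9) = -3, y = -7 + (8) = 1 -> first mismatch against the record
The earliest wrong entry is at step 9: it should read x = -3.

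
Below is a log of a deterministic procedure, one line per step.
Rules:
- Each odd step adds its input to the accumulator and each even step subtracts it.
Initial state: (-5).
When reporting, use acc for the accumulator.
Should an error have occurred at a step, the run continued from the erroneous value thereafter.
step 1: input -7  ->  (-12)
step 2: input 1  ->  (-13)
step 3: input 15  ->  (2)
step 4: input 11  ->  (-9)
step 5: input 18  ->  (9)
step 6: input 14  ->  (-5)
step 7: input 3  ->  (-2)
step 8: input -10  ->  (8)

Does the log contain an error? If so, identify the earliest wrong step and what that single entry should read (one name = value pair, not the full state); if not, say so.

1. acc = -5 + -7 = -12 (same as recorded)
2. acc = -12 - 1 = -13 (checks out)
3. acc = -13 + 15 = 2 (same as recorded)
4. acc = 2 - 11 = -9 (matches)
5. acc = -9 + 18 = 9 (verified)
6. acc = 9 - 14 = -5 (verified)
7. acc = -5 + 3 = -2 (verified)
8. acc = -2 - -10 = 8 (consistent with the log)
The whole run recomputes cleanly — no discrepancies.

no error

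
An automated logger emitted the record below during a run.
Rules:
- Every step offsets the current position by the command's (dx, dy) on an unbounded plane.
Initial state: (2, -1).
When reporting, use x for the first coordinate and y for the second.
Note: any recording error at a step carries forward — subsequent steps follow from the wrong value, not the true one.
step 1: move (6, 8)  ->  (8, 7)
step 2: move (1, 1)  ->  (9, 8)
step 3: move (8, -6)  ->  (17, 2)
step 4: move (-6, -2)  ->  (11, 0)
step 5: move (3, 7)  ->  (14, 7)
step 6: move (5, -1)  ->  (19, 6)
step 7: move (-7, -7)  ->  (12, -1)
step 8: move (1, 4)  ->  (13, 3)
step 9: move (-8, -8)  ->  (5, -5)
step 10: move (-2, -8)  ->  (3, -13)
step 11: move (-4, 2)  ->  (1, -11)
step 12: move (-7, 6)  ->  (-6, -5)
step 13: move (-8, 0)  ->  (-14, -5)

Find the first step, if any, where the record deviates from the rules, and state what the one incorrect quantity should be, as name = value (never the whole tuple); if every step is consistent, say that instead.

Recomputing the run from the initial state:
step 1: x = 8, y = 7
step 2: x = 9, y = 8
step 3: x = 17, y = 2
step 4: x = 11, y = 0
step 5: x = 14, y = 7
step 6: x = 19, y = 6
step 7: x = 12, y = -1
step 8: x = 13, y = 3
step 9: x = 5, y = -5
step 10: x = 3, y = -13
step 11: x = -1, y = -11
step 12: x = -8, y = -5
step 13: x = -16, y = -5
The first disagreement with the record is at step 11, where the value should be x = -1.

step 11, x = -1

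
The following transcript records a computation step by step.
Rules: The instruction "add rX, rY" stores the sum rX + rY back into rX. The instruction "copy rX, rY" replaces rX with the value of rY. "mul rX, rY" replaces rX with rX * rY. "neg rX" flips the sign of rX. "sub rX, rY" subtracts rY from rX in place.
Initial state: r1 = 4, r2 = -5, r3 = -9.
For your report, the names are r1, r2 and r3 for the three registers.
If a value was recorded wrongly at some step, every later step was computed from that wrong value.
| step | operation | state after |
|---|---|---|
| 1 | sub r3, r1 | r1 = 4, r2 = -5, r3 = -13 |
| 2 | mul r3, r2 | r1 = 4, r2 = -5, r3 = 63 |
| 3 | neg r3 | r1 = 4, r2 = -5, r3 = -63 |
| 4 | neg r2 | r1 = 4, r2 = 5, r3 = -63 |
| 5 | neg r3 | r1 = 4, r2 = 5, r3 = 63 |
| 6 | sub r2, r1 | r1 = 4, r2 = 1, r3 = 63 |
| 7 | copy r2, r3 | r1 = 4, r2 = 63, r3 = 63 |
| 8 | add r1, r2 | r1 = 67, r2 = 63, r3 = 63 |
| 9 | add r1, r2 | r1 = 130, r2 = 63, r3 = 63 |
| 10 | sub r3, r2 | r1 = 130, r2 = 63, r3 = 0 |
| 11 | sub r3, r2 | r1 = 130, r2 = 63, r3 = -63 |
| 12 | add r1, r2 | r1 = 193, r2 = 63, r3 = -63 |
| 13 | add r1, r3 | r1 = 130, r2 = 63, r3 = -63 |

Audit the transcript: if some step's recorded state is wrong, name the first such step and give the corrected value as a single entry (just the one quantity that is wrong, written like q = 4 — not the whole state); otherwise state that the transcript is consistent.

step 2, r3 = 65

Step 1: r3 = -9 - 4 = -13 — confirmed correct.
Step 2: r3 = -13 * -5 = 65 — a discrepancy with the transcript.
First incorrect step: 2; the correct value is r3 = 65.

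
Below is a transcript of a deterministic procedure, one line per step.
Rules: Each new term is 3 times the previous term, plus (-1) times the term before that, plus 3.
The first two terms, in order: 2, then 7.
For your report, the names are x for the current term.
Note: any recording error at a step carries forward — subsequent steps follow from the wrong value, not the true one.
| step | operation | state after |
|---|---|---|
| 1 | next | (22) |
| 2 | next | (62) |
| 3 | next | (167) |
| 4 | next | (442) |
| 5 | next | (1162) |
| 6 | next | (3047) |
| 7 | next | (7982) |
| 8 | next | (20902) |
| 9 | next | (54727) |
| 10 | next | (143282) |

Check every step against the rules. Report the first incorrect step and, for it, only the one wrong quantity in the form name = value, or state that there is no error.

no error

Recomputing the run from the initial state:
step 1: x = 22
step 2: x = 62
step 3: x = 167
step 4: x = 442
step 5: x = 1162
step 6: x = 3047
step 7: x = 7982
step 8: x = 20902
step 9: x = 54727
step 10: x = 143282
This matches the transcript at every step.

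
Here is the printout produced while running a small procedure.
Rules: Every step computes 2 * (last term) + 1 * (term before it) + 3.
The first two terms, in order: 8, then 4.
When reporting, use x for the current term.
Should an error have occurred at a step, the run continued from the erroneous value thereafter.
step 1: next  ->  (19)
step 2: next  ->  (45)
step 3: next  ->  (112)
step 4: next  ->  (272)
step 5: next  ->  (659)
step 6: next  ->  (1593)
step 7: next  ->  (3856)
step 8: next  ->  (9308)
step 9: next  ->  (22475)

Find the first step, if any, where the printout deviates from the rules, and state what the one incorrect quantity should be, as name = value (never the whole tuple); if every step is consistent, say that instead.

step 7, x = 3848

step 1: x = 2*(4) + (1)*(8) + (3) = 19 -> consistent with the printout
step 2: x = 2*(19) + (1)*(4) + (3) = 45 -> same as recorded
step 3: x = 2*(45) + (1)*(19) + (3) = 112 -> agrees with the printout
step 4: x = 2*(112) + (1)*(45) + (3) = 272 -> agrees with the printout
step 5: x = 2*(272) + (1)*(112) + (3) = 659 -> verified
step 6: x = 2*(659) + (1)*(272) + (3) = 1593 -> no discrepancy
step 7: x = 2*(1593) + (1)*(659) + (3) = 3848 -> first mismatch against the printout
First deviation found at step 7; the corrected entry is x = 3848.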